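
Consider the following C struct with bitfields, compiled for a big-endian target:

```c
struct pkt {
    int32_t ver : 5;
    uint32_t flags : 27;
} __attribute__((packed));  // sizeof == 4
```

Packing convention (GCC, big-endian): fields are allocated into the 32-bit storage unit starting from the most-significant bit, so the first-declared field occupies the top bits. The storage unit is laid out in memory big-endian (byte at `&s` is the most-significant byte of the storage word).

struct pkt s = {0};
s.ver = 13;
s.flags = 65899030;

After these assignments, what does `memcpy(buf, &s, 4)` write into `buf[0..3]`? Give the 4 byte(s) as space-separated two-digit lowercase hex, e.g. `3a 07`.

6b ed 8a 16

[27+:5] ver=13 & 0x1f = 0xd; word=0x68000000
[0+:27] flags=65899030 & 0x7ffffff = 0x3ed8a16; word=0x6bed8a16
word = 0x6bed8a16 → big-endian bytes:
  [0]=0x6b  [1]=0xed  [2]=0x8a  [3]=0x16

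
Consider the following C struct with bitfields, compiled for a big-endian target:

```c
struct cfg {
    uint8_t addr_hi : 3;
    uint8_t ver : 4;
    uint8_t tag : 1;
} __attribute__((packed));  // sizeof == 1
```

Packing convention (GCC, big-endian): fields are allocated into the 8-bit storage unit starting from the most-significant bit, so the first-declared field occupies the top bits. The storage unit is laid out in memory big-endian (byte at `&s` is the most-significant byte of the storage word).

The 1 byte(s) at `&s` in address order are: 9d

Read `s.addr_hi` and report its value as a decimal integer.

[0]=0x9d (big-endian) → word 0x9d
addr_hi:3 @ bit 5 → (0x9d>>5)&0x7 = 0x4  ←
ver:4 @ bit 1 → (0x9d>>1)&0xf = 0xe
tag:1 @ bit 0 → (0x9d>>0)&0x1 = 0x1

4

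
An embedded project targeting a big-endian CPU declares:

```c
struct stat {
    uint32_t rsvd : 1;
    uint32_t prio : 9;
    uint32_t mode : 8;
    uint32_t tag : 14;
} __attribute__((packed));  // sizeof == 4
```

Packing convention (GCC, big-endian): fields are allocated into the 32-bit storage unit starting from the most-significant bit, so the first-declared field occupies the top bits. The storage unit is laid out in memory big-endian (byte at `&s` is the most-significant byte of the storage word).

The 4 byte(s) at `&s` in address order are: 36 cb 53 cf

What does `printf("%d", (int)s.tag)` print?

5071

[0]=0x36 [1]=0xcb [2]=0x53 [3]=0xcf (big-endian) → word 0x36cb53cf
rsvd [31+:1] = (word>>31) & 0x1 = 0
prio [22+:9] = (word>>22) & 0x1ff = 219
mode [14+:8] = (word>>14) & 0xff = 45
tag [0+:14] = (word>>0) & 0x3fff = 5071  ←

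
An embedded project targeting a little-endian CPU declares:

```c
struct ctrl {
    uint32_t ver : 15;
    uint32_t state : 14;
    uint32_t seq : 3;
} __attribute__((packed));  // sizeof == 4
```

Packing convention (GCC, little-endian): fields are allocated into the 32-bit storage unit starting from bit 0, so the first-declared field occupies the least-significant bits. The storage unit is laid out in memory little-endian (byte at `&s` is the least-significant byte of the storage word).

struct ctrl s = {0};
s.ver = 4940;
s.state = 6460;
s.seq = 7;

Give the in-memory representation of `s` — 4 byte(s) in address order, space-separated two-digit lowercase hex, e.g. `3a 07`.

4c 13 9e ec

ver (15b) val=4940 bits=0x134c at bit 0: 0x0000134c
state (14b) val=6460 bits=0x193c at bit 15: 0x0c9e134c
seq (3b) val=7 bits=0x7 at bit 29: 0xec9e134c
word = 0xec9e134c → little-endian bytes:
  [0]=0x4c  [1]=0x13  [2]=0x9e  [3]=0xec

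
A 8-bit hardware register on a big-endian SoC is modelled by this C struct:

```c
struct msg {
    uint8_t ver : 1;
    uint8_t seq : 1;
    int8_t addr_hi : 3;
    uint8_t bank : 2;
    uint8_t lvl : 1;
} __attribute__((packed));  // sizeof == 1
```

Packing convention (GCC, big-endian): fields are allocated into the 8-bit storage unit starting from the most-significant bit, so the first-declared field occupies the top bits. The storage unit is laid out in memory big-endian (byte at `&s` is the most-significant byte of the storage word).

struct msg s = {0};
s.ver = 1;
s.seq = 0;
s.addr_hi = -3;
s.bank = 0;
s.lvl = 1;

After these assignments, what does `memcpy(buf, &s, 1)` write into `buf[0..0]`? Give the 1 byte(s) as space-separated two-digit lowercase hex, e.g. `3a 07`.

a9

ver (1b) val=1 bits=0x1 at bit 7: 0x80
seq (1b) val=0 bits=0x0 at bit 6: 0x80
addr_hi (3b) val=-3 bits=0x5 at bit 3: 0xa8
bank (2b) val=0 bits=0x0 at bit 1: 0xa8
lvl (1b) val=1 bits=0x1 at bit 0: 0xa9
word = 0xa9 → big-endian bytes:
  [0]=0xa9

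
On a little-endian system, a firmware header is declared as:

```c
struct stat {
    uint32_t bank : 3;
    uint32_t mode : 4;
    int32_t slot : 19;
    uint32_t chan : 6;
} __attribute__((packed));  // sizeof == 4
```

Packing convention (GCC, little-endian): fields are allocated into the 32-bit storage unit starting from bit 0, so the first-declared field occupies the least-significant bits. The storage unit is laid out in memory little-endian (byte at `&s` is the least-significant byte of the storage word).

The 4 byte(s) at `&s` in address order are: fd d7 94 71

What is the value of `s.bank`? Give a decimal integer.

[0]=0xfd [1]=0xd7 [2]=0x94 [3]=0x71 (little-endian) → word 0x7194d7fd
bank [0+:3] = (word>>0) & 0x7 = 5  ←
mode [3+:4] = (word>>3) & 0xf = 15
slot [7+:19] = (word>>7) & 0x7ffff = 207279
chan [26+:6] = (word>>26) & 0x3f = 28

5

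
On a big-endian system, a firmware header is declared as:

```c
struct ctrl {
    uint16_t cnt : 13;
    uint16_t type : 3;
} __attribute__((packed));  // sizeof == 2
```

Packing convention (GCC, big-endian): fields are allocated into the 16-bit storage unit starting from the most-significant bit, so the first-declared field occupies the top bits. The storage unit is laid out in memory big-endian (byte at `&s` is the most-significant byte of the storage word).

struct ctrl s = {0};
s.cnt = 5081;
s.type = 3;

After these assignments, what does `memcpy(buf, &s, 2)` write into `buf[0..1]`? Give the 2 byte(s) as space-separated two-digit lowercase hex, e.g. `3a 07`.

9e cb

cnt:13 = 5081 → 0x13d9 << 3 → word 0x9ec8
type:3 = 3 → 0x3 << 0 → word 0x9ecb
word = 0x9ecb → big-endian bytes:
  [0]=0x9e  [1]=0xcb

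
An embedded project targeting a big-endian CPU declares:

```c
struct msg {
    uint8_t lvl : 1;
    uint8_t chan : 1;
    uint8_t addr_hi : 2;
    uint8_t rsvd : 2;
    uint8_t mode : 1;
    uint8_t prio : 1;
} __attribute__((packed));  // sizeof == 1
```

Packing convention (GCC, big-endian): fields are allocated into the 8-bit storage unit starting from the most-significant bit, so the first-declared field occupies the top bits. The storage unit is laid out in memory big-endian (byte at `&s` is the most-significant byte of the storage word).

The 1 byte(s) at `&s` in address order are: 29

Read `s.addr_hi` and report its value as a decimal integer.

[0]=0x29 (big-endian) → word 0x29
lvl:1 @ bit 7 → (0x29>>7)&0x1 = 0x0
chan:1 @ bit 6 → (0x29>>6)&0x1 = 0x0
addr_hi:2 @ bit 4 → (0x29>>4)&0x3 = 0x2  ←
rsvd:2 @ bit 2 → (0x29>>2)&0x3 = 0x2
mode:1 @ bit 1 → (0x29>>1)&0x1 = 0x0
prio:1 @ bit 0 → (0x29>>0)&0x1 = 0x1

2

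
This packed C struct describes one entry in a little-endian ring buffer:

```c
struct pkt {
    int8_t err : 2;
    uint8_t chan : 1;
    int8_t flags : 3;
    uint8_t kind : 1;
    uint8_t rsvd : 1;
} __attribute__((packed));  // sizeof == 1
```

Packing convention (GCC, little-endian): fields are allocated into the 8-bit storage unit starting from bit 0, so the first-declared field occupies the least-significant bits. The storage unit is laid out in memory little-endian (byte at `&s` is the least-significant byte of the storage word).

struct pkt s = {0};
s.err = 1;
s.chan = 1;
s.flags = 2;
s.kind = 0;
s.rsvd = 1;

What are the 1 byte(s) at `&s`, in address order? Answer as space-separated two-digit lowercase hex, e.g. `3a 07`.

95

[0+:2] err=1 & 0x3 = 0x1; word=0x01
[2+:1] chan=1 & 0x1 = 0x1; word=0x05
[3+:3] flags=2 & 0x7 = 0x2; word=0x15
[6+:1] kind=0 & 0x1 = 0x0; word=0x15
[7+:1] rsvd=1 & 0x1 = 0x1; word=0x95
word = 0x95 → little-endian bytes:
  [0]=0x95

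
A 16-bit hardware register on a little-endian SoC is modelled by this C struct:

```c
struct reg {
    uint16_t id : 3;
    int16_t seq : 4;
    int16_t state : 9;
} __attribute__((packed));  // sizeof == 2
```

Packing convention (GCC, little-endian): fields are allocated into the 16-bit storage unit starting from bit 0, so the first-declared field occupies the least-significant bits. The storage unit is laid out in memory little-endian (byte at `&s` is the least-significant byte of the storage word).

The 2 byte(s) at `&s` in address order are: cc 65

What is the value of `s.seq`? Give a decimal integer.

-7

[0]=0xcc [1]=0x65 (little-endian) → word 0x65cc
id:3 @ bit 0 → (0x65cc>>0)&0x7 = 0x4
seq:4 @ bit 3 → (0x65cc>>3)&0xf = 0x9  ←
state:9 @ bit 7 → (0x65cc>>7)&0x1ff = 0xcb
seq signed 4b, MSB=1: 9 - 16 = -7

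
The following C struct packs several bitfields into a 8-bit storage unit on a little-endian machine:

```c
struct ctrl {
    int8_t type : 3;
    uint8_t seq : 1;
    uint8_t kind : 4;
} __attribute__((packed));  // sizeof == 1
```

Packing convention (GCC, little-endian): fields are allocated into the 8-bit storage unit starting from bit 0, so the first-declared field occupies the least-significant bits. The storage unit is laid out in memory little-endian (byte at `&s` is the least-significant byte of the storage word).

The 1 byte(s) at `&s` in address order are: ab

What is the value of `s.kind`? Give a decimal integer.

[0]=0xab (little-endian) → word 0xab
type [0+:3] = (word>>0) & 0x7 = 3
seq [3+:1] = (word>>3) & 0x1 = 1
kind [4+:4] = (word>>4) & 0xf = 10  ←

10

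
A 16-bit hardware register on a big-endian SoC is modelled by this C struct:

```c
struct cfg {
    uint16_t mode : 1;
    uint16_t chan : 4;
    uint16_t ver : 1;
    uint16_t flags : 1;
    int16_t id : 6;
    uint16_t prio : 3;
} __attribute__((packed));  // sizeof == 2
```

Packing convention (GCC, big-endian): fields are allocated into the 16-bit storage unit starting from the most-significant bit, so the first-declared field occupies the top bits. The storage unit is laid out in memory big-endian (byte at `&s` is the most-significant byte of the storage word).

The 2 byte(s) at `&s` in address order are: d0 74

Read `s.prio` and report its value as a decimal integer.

4

[0]=0xd0 [1]=0x74 (big-endian) → word 0xd074
mode [15+:1] = (word>>15) & 0x1 = 1
chan [11+:4] = (word>>11) & 0xf = 10
ver [10+:1] = (word>>10) & 0x1 = 0
flags [9+:1] = (word>>9) & 0x1 = 0
id [3+:6] = (word>>3) & 0x3f = 14
prio [0+:3] = (word>>0) & 0x7 = 4  ←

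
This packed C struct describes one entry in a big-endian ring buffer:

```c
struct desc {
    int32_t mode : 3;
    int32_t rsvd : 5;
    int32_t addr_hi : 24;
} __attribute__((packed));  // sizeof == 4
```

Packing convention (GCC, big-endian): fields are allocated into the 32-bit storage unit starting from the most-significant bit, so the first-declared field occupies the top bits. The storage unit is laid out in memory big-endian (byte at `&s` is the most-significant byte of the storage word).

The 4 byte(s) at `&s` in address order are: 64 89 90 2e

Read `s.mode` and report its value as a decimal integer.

3

[0]=0x64 [1]=0x89 [2]=0x90 [3]=0x2e (big-endian) → word 0x6489902e
mode:3 @ bit 29 → (0x6489902e>>29)&0x7 = 0x3  ←
rsvd:5 @ bit 24 → (0x6489902e>>24)&0x1f = 0x4
addr_hi:24 @ bit 0 → (0x6489902e>>0)&0xffffff = 0x89902e
mode signed 3b, MSB=0: value = 3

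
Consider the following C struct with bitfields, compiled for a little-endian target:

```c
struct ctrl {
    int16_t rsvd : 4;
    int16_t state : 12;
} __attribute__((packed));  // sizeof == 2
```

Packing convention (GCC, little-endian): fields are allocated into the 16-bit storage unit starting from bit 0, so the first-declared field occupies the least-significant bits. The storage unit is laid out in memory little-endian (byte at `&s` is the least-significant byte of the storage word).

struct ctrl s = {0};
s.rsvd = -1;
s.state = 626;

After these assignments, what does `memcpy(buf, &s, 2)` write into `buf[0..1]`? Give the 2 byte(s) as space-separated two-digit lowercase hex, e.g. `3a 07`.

2f 27

rsvd:4 = -1 → 0xf << 0 → word 0x000f
state:12 = 626 → 0x272 << 4 → word 0x272f
word = 0x272f → little-endian bytes:
  [0]=0x2f  [1]=0x27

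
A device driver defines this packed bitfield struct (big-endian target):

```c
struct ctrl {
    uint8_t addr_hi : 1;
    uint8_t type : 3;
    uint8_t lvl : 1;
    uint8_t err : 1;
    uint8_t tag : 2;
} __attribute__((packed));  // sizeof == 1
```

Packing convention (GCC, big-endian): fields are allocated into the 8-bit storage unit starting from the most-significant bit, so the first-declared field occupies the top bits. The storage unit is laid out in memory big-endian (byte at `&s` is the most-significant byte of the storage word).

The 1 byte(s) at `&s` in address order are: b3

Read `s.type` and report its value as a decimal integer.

[0]=0xb3 (big-endian) → word 0xb3
addr_hi:1 @ bit 7 → (0xb3>>7)&0x1 = 0x1
type:3 @ bit 4 → (0xb3>>4)&0x7 = 0x3  ←
lvl:1 @ bit 3 → (0xb3>>3)&0x1 = 0x0
err:1 @ bit 2 → (0xb3>>2)&0x1 = 0x0
tag:2 @ bit 0 → (0xb3>>0)&0x3 = 0x3

3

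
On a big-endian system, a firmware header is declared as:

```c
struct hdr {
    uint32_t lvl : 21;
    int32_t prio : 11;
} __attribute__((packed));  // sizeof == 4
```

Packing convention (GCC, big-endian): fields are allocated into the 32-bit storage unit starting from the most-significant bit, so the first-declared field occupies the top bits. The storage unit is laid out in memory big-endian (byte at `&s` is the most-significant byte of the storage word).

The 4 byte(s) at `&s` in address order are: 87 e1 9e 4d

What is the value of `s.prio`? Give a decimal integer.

-435

[0]=0x87 [1]=0xe1 [2]=0x9e [3]=0x4d (big-endian) → word 0x87e19e4d
lvl:21 @ bit 11 → (0x87e19e4d>>11)&0x1fffff = 0x10fc33
prio:11 @ bit 0 → (0x87e19e4d>>0)&0x7ff = 0x64d  ←
prio signed 11b, MSB=1: 1613 - 2048 = -435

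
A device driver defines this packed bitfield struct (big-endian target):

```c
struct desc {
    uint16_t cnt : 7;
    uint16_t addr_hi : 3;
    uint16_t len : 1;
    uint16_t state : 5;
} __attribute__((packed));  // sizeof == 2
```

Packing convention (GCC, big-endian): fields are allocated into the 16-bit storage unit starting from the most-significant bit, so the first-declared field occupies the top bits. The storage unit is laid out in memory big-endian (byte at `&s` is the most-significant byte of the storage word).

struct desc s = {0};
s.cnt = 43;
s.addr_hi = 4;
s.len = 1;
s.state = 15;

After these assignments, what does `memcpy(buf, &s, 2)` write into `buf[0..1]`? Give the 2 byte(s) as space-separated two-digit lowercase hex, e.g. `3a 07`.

cnt:7 = 43 → 0x2b << 9 → word 0x5600
addr_hi:3 = 4 → 0x4 << 6 → word 0x5700
len:1 = 1 → 0x1 << 5 → word 0x5720
state:5 = 15 → 0xf << 0 → word 0x572f
word = 0x572f → big-endian bytes:
  [0]=0x57  [1]=0x2f

57 2f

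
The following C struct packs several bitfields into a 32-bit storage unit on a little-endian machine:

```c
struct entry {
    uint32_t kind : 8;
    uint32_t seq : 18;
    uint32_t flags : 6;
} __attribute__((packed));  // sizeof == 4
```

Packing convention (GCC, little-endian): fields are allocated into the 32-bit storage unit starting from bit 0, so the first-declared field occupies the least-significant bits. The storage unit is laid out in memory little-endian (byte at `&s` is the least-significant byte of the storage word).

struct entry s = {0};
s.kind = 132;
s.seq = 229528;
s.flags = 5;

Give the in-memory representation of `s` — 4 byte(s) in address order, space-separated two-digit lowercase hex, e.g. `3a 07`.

84 98 80 17

[0+:8] kind=132 & 0xff = 0x84; word=0x00000084
[8+:18] seq=229528 & 0x3ffff = 0x38098; word=0x03809884
[26+:6] flags=5 & 0x3f = 0x5; word=0x17809884
word = 0x17809884 → little-endian bytes:
  [0]=0x84  [1]=0x98  [2]=0x80  [3]=0x17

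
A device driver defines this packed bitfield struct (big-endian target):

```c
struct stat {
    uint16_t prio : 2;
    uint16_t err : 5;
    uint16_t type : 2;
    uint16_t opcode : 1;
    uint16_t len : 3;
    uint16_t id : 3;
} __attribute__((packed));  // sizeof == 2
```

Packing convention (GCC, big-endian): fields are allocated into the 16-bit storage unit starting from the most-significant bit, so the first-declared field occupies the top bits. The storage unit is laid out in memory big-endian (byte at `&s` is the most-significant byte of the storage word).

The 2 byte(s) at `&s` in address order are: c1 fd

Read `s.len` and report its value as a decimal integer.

[0]=0xc1 [1]=0xfd (big-endian) → word 0xc1fd
prio [14+:2] = (word>>14) & 0x3 = 3
err [9+:5] = (word>>9) & 0x1f = 0
type [7+:2] = (word>>7) & 0x3 = 3
opcode [6+:1] = (word>>6) & 0x1 = 1
len [3+:3] = (word>>3) & 0x7 = 7  ←
id [0+:3] = (word>>0) & 0x7 = 5

7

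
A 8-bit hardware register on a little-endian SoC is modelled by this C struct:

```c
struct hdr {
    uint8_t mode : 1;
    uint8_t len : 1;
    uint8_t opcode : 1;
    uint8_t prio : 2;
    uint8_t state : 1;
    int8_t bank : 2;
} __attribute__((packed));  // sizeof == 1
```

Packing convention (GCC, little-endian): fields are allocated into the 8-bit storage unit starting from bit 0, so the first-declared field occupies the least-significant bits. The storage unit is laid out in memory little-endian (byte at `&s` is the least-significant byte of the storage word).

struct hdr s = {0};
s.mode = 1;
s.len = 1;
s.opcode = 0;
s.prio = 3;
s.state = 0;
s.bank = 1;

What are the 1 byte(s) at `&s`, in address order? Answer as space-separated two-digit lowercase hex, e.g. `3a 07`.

mode (1b) val=1 bits=0x1 at bit 0: 0x01
len (1b) val=1 bits=0x1 at bit 1: 0x03
opcode (1b) val=0 bits=0x0 at bit 2: 0x03
prio (2b) val=3 bits=0x3 at bit 3: 0x1b
state (1b) val=0 bits=0x0 at bit 5: 0x1b
bank (2b) val=1 bits=0x1 at bit 6: 0x5b
word = 0x5b → little-endian bytes:
  [0]=0x5b

5b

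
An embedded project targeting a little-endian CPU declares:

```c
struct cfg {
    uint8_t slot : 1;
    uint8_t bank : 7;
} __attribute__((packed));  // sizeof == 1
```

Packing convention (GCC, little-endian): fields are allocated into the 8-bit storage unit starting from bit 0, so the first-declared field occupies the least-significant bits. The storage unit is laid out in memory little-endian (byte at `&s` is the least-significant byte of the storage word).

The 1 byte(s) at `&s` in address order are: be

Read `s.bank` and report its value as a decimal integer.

95

[0]=0xbe (little-endian) → word 0xbe
slot:1 @ bit 0 → (0xbe>>0)&0x1 = 0x0
bank:7 @ bit 1 → (0xbe>>1)&0x7f = 0x5f  ←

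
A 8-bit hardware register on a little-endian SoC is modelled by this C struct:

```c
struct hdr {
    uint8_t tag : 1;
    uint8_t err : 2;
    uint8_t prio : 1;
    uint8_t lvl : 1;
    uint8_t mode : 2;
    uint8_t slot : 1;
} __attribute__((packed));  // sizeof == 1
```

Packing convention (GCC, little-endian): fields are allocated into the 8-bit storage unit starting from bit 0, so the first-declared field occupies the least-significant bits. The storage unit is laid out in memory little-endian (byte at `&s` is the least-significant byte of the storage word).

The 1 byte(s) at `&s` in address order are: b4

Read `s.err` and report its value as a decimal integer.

[0]=0xb4 (little-endian) → word 0xb4
tag:1 @ bit 0 → (0xb4>>0)&0x1 = 0x0
err:2 @ bit 1 → (0xb4>>1)&0x3 = 0x2  ←
prio:1 @ bit 3 → (0xb4>>3)&0x1 = 0x0
lvl:1 @ bit 4 → (0xb4>>4)&0x1 = 0x1
mode:2 @ bit 5 → (0xb4>>5)&0x3 = 0x1
slot:1 @ bit 7 → (0xb4>>7)&0x1 = 0x1

2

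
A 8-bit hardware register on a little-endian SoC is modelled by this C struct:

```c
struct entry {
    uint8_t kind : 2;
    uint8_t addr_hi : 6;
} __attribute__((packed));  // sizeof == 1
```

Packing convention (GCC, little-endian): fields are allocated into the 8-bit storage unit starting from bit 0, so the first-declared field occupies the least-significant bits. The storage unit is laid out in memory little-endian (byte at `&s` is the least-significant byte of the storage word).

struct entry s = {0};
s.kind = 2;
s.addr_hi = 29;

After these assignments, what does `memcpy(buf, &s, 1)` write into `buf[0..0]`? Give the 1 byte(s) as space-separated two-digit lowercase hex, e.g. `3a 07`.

kind:2 = 2 → 0x2 << 0 → word 0x02
addr_hi:6 = 29 → 0x1d << 2 → word 0x76
word = 0x76 → little-endian bytes:
  [0]=0x76

76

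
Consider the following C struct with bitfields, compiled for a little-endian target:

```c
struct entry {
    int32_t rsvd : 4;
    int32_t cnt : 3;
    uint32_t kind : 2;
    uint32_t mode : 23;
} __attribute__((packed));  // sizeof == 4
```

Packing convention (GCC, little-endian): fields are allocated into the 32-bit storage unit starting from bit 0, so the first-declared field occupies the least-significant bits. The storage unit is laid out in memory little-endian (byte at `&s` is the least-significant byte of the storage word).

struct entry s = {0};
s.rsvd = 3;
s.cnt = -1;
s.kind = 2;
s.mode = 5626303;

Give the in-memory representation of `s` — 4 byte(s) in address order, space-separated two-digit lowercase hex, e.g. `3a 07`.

73 7f b3 ab

rsvd:4 = 3 → 0x3 << 0 → word 0x00000003
cnt:3 = -1 → 0x7 << 4 → word 0x00000073
kind:2 = 2 → 0x2 << 7 → word 0x00000173
mode:23 = 5626303 → 0x55d9bf << 9 → word 0xabb37f73
word = 0xabb37f73 → little-endian bytes:
  [0]=0x73  [1]=0x7f  [2]=0xb3  [3]=0xab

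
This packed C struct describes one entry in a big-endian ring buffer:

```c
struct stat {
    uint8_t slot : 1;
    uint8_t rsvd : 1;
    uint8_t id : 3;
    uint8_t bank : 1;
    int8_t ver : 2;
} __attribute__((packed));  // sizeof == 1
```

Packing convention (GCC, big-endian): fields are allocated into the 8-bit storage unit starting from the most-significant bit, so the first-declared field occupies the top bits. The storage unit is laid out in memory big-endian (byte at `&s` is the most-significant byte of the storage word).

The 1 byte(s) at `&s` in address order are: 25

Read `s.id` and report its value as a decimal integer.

[0]=0x25 (big-endian) → word 0x25
slot [7+:1] = (word>>7) & 0x1 = 0
rsvd [6+:1] = (word>>6) & 0x1 = 0
id [3+:3] = (word>>3) & 0x7 = 4  ←
bank [2+:1] = (word>>2) & 0x1 = 1
ver [0+:2] = (word>>0) & 0x3 = 1

4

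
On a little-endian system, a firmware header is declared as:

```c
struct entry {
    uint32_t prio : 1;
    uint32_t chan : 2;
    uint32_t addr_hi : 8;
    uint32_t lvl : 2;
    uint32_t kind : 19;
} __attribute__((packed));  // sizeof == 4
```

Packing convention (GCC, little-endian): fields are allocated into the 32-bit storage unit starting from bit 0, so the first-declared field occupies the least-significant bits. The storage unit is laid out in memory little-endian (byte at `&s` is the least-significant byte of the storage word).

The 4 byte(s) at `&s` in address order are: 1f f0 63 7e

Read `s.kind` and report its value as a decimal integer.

258847

[0]=0x1f [1]=0xf0 [2]=0x63 [3]=0x7e (little-endian) → word 0x7e63f01f
prio:1 @ bit 0 → (0x7e63f01f>>0)&0x1 = 0x1
chan:2 @ bit 1 → (0x7e63f01f>>1)&0x3 = 0x3
addr_hi:8 @ bit 3 → (0x7e63f01f>>3)&0xff = 0x3
lvl:2 @ bit 11 → (0x7e63f01f>>11)&0x3 = 0x2
kind:19 @ bit 13 → (0x7e63f01f>>13)&0x7ffff = 0x3f31f  ←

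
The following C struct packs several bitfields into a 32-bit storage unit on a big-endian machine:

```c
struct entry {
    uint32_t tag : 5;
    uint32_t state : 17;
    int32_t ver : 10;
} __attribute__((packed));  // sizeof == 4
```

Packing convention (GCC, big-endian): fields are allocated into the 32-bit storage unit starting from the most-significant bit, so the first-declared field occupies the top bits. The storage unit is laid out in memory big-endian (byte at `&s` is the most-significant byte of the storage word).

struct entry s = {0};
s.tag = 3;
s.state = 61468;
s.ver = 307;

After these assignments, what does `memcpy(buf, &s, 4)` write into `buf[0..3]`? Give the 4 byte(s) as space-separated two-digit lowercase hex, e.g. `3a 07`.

tag (5b) val=3 bits=0x3 at bit 27: 0x18000000
state (17b) val=61468 bits=0xf01c at bit 10: 0x1bc07000
ver (10b) val=307 bits=0x133 at bit 0: 0x1bc07133
word = 0x1bc07133 → big-endian bytes:
  [0]=0x1b  [1]=0xc0  [2]=0x71  [3]=0x33

1b c0 71 33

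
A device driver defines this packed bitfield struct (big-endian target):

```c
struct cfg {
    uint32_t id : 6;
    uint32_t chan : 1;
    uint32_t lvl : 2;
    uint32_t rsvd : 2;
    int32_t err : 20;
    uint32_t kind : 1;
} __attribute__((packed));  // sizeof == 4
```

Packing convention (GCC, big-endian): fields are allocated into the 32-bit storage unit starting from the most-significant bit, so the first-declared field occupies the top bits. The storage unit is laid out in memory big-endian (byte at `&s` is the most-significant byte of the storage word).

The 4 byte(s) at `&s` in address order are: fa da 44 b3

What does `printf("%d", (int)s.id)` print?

[0]=0xfa [1]=0xda [2]=0x44 [3]=0xb3 (big-endian) → word 0xfada44b3
id:6 @ bit 26 → (0xfada44b3>>26)&0x3f = 0x3e  ←
chan:1 @ bit 25 → (0xfada44b3>>25)&0x1 = 0x1
lvl:2 @ bit 23 → (0xfada44b3>>23)&0x3 = 0x1
rsvd:2 @ bit 21 → (0xfada44b3>>21)&0x3 = 0x2
err:20 @ bit 1 → (0xfada44b3>>1)&0xfffff = 0xd2259
kind:1 @ bit 0 → (0xfada44b3>>0)&0x1 = 0x1

62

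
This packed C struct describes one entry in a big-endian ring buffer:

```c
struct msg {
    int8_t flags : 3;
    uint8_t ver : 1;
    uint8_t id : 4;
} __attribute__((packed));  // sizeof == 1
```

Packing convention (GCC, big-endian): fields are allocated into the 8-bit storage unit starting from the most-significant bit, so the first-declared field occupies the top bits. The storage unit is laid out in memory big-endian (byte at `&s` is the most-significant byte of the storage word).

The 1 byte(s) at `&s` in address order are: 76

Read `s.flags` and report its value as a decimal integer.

3

[0]=0x76 (big-endian) → word 0x76
flags [5+:3] = (word>>5) & 0x7 = 3  ←
ver [4+:1] = (word>>4) & 0x1 = 1
id [0+:4] = (word>>0) & 0xf = 6
flags signed 3b, MSB=0: value = 3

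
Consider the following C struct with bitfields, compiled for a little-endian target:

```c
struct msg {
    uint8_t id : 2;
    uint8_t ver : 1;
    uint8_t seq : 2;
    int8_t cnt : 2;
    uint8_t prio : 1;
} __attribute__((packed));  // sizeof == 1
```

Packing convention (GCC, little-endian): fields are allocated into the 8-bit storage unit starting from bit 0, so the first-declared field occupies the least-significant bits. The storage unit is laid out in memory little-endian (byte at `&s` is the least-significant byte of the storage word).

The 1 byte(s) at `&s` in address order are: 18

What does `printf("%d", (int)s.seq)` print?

3

[0]=0x18 (little-endian) → word 0x18
id:2 @ bit 0 → (0x18>>0)&0x3 = 0x0
ver:1 @ bit 2 → (0x18>>2)&0x1 = 0x0
seq:2 @ bit 3 → (0x18>>3)&0x3 = 0x3  ←
cnt:2 @ bit 5 → (0x18>>5)&0x3 = 0x0
prio:1 @ bit 7 → (0x18>>7)&0x1 = 0x0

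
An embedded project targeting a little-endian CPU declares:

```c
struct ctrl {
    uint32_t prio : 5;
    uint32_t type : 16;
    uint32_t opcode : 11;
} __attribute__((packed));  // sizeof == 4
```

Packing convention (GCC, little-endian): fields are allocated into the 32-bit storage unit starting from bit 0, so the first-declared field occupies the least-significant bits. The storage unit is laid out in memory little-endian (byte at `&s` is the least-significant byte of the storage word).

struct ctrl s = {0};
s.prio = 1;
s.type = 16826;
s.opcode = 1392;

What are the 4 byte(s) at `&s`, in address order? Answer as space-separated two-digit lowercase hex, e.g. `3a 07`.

[0+:5] prio=1 & 0x1f = 0x1; word=0x00000001
[5+:16] type=16826 & 0xffff = 0x41ba; word=0x00083741
[21+:11] opcode=1392 & 0x7ff = 0x570; word=0xae083741
word = 0xae083741 → little-endian bytes:
  [0]=0x41  [1]=0x37  [2]=0x08  [3]=0xae

41 37 08 ae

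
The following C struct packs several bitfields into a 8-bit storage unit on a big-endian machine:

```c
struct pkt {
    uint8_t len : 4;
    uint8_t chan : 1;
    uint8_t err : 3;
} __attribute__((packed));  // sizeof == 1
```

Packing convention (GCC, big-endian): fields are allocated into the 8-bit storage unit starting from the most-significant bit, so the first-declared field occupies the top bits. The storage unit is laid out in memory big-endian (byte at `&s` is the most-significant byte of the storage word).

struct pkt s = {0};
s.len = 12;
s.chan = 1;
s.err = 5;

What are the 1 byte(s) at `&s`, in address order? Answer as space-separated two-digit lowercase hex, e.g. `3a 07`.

len (4b) val=12 bits=0xc at bit 4: 0xc0
chan (1b) val=1 bits=0x1 at bit 3: 0xc8
err (3b) val=5 bits=0x5 at bit 0: 0xcd
word = 0xcd → big-endian bytes:
  [0]=0xcd

cd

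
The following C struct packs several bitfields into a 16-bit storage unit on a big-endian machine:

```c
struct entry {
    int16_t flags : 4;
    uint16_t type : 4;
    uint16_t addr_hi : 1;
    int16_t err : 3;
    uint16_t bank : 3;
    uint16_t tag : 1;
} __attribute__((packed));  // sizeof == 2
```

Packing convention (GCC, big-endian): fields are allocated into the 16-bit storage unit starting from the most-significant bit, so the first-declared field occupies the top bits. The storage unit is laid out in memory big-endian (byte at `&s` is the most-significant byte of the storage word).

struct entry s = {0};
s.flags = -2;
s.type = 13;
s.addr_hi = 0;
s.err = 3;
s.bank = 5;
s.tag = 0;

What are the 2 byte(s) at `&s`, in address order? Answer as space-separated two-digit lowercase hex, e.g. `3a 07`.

flags (4b) val=-2 bits=0xe at bit 12: 0xe000
type (4b) val=13 bits=0xd at bit 8: 0xed00
addr_hi (1b) val=0 bits=0x0 at bit 7: 0xed00
err (3b) val=3 bits=0x3 at bit 4: 0xed30
bank (3b) val=5 bits=0x5 at bit 1: 0xed3a
tag (1b) val=0 bits=0x0 at bit 0: 0xed3a
word = 0xed3a → big-endian bytes:
  [0]=0xed  [1]=0x3a

ed 3a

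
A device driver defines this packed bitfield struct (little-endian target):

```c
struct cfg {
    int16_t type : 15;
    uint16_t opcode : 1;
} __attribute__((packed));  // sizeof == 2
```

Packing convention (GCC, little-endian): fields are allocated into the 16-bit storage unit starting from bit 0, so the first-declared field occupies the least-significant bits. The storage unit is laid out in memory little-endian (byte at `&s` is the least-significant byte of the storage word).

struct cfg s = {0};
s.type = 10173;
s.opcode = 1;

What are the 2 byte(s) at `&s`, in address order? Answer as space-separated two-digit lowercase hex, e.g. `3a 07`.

[0+:15] type=10173 & 0x7fff = 0x27bd; word=0x27bd
[15+:1] opcode=1 & 0x1 = 0x1; word=0xa7bd
word = 0xa7bd → little-endian bytes:
  [0]=0xbd  [1]=0xa7

bd a7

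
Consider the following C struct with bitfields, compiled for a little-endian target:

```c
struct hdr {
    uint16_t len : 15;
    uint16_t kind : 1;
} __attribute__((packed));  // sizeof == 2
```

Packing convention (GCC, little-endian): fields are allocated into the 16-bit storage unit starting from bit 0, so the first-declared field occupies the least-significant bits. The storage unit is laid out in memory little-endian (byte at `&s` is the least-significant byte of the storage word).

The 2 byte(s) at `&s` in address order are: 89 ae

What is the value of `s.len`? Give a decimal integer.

11913

[0]=0x89 [1]=0xae (little-endian) → word 0xae89
len [0+:15] = (word>>0) & 0x7fff = 11913  ←
kind [15+:1] = (word>>15) & 0x1 = 1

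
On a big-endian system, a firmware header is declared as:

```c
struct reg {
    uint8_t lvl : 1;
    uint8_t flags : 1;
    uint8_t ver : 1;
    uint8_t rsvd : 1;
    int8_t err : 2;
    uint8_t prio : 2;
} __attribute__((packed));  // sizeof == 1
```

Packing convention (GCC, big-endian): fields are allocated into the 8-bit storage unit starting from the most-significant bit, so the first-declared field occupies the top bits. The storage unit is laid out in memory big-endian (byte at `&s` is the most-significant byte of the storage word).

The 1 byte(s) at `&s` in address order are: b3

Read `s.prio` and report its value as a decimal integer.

[0]=0xb3 (big-endian) → word 0xb3
lvl:1 @ bit 7 → (0xb3>>7)&0x1 = 0x1
flags:1 @ bit 6 → (0xb3>>6)&0x1 = 0x0
ver:1 @ bit 5 → (0xb3>>5)&0x1 = 0x1
rsvd:1 @ bit 4 → (0xb3>>4)&0x1 = 0x1
err:2 @ bit 2 → (0xb3>>2)&0x3 = 0x0
prio:2 @ bit 0 → (0xb3>>0)&0x3 = 0x3  ←

3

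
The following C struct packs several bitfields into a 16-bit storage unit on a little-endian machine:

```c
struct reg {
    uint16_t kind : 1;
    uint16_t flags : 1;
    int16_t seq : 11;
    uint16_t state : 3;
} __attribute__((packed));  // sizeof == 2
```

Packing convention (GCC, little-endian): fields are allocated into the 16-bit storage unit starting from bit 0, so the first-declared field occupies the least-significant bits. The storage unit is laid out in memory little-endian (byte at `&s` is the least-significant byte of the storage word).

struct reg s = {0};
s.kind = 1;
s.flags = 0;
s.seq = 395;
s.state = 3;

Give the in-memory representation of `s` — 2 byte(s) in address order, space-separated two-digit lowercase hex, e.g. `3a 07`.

2d 66

kind:1 = 1 → 0x1 << 0 → word 0x0001
flags:1 = 0 → 0x0 << 1 → word 0x0001
seq:11 = 395 → 0x18b << 2 → word 0x062d
state:3 = 3 → 0x3 << 13 → word 0x662d
word = 0x662d → little-endian bytes:
  [0]=0x2d  [1]=0x66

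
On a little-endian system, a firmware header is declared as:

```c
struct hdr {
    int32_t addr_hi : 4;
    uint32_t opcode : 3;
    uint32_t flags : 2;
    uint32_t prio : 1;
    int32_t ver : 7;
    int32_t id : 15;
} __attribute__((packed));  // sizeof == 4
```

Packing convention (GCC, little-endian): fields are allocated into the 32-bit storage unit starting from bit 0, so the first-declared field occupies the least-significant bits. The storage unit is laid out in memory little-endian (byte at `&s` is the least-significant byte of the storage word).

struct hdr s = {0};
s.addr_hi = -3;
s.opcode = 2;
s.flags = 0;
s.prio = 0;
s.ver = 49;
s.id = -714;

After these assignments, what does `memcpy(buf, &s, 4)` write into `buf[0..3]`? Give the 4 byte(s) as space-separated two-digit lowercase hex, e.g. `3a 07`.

2d c4 6c fa

addr_hi (4b) val=-3 bits=0xd at bit 0: 0x0000000d
opcode (3b) val=2 bits=0x2 at bit 4: 0x0000002d
flags (2b) val=0 bits=0x0 at bit 7: 0x0000002d
prio (1b) val=0 bits=0x0 at bit 9: 0x0000002d
ver (7b) val=49 bits=0x31 at bit 10: 0x0000c42d
id (15b) val=-714 bits=0x7d36 at bit 17: 0xfa6cc42d
word = 0xfa6cc42d → little-endian bytes:
  [0]=0x2d  [1]=0xc4  [2]=0x6c  [3]=0xfa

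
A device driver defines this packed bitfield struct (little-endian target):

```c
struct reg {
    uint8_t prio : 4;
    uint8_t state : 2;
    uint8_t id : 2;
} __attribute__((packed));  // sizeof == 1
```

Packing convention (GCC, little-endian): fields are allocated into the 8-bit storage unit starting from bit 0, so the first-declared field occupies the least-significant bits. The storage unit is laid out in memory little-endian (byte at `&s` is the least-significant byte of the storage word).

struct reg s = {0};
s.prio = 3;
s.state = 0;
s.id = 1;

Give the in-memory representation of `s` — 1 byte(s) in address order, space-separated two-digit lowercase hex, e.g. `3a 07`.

43

prio:4 = 3 → 0x3 << 0 → word 0x03
state:2 = 0 → 0x0 << 4 → word 0x03
id:2 = 1 → 0x1 << 6 → word 0x43
word = 0x43 → little-endian bytes:
  [0]=0x43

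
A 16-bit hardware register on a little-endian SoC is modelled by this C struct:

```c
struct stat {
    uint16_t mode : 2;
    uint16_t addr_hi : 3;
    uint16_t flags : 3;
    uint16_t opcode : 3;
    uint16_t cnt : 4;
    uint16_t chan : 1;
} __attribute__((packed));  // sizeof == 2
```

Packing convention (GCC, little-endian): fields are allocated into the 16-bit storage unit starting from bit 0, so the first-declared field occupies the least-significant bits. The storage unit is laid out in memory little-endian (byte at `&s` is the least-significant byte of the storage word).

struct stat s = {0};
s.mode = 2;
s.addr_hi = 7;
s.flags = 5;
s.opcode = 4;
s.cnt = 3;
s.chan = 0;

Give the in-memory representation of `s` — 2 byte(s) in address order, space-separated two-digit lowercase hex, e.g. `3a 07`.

be 1c

[0+:2] mode=2 & 0x3 = 0x2; word=0x0002
[2+:3] addr_hi=7 & 0x7 = 0x7; word=0x001e
[5+:3] flags=5 & 0x7 = 0x5; word=0x00be
[8+:3] opcode=4 & 0x7 = 0x4; word=0x04be
[11+:4] cnt=3 & 0xf = 0x3; word=0x1cbe
[15+:1] chan=0 & 0x1 = 0x0; word=0x1cbe
word = 0x1cbe → little-endian bytes:
  [0]=0xbe  [1]=0x1c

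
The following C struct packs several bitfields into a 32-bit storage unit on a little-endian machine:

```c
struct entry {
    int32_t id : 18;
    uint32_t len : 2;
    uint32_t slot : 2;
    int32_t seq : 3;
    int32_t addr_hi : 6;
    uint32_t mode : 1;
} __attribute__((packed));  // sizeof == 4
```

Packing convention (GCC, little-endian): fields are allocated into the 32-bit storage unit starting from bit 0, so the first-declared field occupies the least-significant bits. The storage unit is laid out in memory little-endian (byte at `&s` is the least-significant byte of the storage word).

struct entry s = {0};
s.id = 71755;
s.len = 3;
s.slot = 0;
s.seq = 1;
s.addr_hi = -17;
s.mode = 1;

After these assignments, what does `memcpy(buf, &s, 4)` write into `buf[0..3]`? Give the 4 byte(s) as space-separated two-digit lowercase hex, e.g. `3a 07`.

[0+:18] id=71755 & 0x3ffff = 0x1184b; word=0x0001184b
[18+:2] len=3 & 0x3 = 0x3; word=0x000d184b
[20+:2] slot=0 & 0x3 = 0x0; word=0x000d184b
[22+:3] seq=1 & 0x7 = 0x1; word=0x004d184b
[25+:6] addr_hi=-17 & 0x3f = 0x2f; word=0x5e4d184b
[31+:1] mode=1 & 0x1 = 0x1; word=0xde4d184b
word = 0xde4d184b → little-endian bytes:
  [0]=0x4b  [1]=0x18  [2]=0x4d  [3]=0xde

4b 18 4d de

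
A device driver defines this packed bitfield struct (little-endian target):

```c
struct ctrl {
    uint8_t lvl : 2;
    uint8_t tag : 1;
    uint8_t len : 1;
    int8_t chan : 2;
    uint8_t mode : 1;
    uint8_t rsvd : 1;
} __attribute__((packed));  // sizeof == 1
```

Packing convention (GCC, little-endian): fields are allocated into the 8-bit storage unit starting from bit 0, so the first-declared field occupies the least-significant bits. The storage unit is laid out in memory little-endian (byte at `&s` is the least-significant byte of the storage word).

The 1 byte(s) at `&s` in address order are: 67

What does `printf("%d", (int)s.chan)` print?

-2

[0]=0x67 (little-endian) → word 0x67
lvl:2 @ bit 0 → (0x67>>0)&0x3 = 0x3
tag:1 @ bit 2 → (0x67>>2)&0x1 = 0x1
len:1 @ bit 3 → (0x67>>3)&0x1 = 0x0
chan:2 @ bit 4 → (0x67>>4)&0x3 = 0x2  ←
mode:1 @ bit 6 → (0x67>>6)&0x1 = 0x1
rsvd:1 @ bit 7 → (0x67>>7)&0x1 = 0x0
chan signed 2b, MSB=1: 2 - 4 = -2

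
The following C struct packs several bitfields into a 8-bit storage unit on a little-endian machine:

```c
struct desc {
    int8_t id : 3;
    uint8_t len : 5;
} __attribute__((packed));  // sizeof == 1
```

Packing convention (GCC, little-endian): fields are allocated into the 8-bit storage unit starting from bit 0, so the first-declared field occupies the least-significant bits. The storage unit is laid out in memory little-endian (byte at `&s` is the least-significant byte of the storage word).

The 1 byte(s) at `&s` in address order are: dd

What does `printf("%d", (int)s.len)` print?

27

[0]=0xdd (little-endian) → word 0xdd
id [0+:3] = (word>>0) & 0x7 = 5
len [3+:5] = (word>>3) & 0x1f = 27  ←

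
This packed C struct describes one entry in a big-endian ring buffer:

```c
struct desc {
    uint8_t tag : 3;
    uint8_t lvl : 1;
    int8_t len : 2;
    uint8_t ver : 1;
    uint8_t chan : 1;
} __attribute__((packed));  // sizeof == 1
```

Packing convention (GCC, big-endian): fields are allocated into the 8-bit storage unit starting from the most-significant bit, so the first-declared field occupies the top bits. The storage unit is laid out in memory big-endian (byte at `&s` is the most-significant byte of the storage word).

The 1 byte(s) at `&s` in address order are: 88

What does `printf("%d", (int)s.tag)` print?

[0]=0x88 (big-endian) → word 0x88
tag:3 @ bit 5 → (0x88>>5)&0x7 = 0x4  ←
lvl:1 @ bit 4 → (0x88>>4)&0x1 = 0x0
len:2 @ bit 2 → (0x88>>2)&0x3 = 0x2
ver:1 @ bit 1 → (0x88>>1)&0x1 = 0x0
chan:1 @ bit 0 → (0x88>>0)&0x1 = 0x0

4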